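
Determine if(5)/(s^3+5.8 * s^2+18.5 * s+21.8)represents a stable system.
Denominator: s^3 + 5.8*s^2 + 18.5*s + 21.8 = (s + 2)(s^2 + 3.8*s + 10.9). Poles: -1.9 + 2.7j, -1.9 - 2.7j, -2. All Re(p)<0: Yes (stable)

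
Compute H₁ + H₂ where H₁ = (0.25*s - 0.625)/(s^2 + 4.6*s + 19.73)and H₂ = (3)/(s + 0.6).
Parallel: H = H₁ + H₂ = (n₁·d₂ + n₂·d₁)/(d₁·d₂).
n₁·d₂ = 0.25*s^2 - 0.475*s - 0.375. n₂·d₁ = 3*s^2 + 13.8*s + 59.19. Sum = 3.25*s^2 + 13.325*s + 58.815. d₁·d₂ = s^3 + 5.2*s^2 + 22.49*s + 11.838.
H(s) = (3.25*s^2 + 13.325*s + 58.815)/(s^3 + 5.2*s^2 + 22.49*s + 11.838)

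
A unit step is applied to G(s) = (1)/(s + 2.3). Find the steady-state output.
FVT: lim_{t→∞} y(t) = lim_{s→0} s*Y(s) where Y(s) = G(s)/s.
= lim_{s→0} G(s) = G(0) = num(0)/den(0) = 1/2.3 = 0.4348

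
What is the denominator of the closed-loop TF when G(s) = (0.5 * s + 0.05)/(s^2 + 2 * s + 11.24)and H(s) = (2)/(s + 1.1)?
Characteristic poly = G_den * H_den + G_num * H_num = (s^3 + 3.1*s^2 + 13.44*s + 12.364) + (s + 0.1) = s^3 + 3.1*s^2 + 14.44*s + 12.464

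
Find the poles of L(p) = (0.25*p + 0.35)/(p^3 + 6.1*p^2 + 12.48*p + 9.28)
Set denominator = 0: p^3 + 6.1*p^2 + 12.48*p + 9.28 = (p + 2.9)(p^2 + 3.2*p + 3.2) = 0 → Poles: -1.6 + 0.8j, -1.6 - 0.8j, -2.9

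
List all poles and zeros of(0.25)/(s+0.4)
Set denominator = 0: s + 0.4 = 0 → Poles: -0.4
Numerator is a nonzero constant (0.25) → Zeros: none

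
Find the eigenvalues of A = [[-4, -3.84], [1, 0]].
Eigenvalues solve det(λI - A) = 0.
Characteristic polynomial: λ^2 + 4*λ + 3.84 = 0.
Factor: (λ + 1.6)(λ + 2.4) = 0.
Roots: -1.6, -2.4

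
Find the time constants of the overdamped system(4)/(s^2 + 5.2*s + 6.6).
Overdamped: real poles at -2.2, -3. τ = -1/pole → τ₁ = 0.4545, τ₂ = 0.3333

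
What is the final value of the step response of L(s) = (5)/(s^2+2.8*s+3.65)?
FVT: lim_{t→∞} y(t) = lim_{s→0} s*Y(s) where Y(s) = L(s)/s.
= lim_{s→0} L(s) = L(0) = num(0)/den(0) = 5/3.65 = 1.37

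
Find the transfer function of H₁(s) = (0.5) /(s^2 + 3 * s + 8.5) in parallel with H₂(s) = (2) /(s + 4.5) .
Parallel: H = H₁ + H₂ = (n₁·d₂ + n₂·d₁)/(d₁·d₂).
n₁·d₂ = 0.5*s + 2.25. n₂·d₁ = 2*s^2 + 6*s + 17. Sum = 2*s^2 + 6.5*s + 19.25. d₁·d₂ = s^3 + 7.5*s^2 + 22*s + 38.25.
H(s) = (2*s^2 + 6.5*s + 19.25)/(s^3 + 7.5*s^2 + 22*s + 38.25)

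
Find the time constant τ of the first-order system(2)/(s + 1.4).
First-order system: τ = -1/pole. Pole = -1.4. τ = -1/(-1.4) = 0.7143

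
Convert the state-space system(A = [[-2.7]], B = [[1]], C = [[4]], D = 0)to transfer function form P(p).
P(p) = C(pI - A)⁻¹B + D.
Characteristic polynomial det(pI - A) = p + 2.7.
Numerator from C·adj(pI-A)·B + D·det(pI-A) = 4.
P(p) = (4)/(p + 2.7)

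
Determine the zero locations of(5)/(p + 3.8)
Numerator is a nonzero constant (5) → Zeros: none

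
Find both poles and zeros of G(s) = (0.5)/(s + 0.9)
Set denominator = 0: s + 0.9 = 0 → Poles: -0.9
Numerator is a nonzero constant (0.5) → Zeros: none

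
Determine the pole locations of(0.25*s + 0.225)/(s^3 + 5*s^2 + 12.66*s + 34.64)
Set denominator = 0: s^3 + 5*s^2 + 12.66*s + 34.64 = (s + 4)(s^2 + s + 8.66) = 0 → Poles: -0.5 + 2.9j, -0.5 - 2.9j, -4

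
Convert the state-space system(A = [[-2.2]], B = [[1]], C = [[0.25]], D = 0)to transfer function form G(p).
G(p) = C(pI - A)⁻¹B + D.
Characteristic polynomial det(pI - A) = p + 2.2.
Numerator from C·adj(pI-A)·B + D·det(pI-A) = 0.25.
G(p) = (0.25)/(p + 2.2)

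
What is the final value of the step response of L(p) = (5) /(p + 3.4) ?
FVT: lim_{t→∞} y(t) = lim_{p→0} p*Y(p) where Y(p) = L(p)/p.
= lim_{p→0} L(p) = L(0) = num(0)/den(0) = 5/3.4 = 1.471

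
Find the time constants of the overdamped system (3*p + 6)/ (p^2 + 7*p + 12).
Overdamped: real poles at -4, -3. τ = -1/pole → τ₁ = 0.25, τ₂ = 0.3333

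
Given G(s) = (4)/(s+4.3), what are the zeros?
Numerator is a nonzero constant (4) → Zeros: none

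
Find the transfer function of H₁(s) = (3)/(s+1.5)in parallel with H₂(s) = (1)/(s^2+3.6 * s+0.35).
Parallel: H = H₁ + H₂ = (n₁·d₂ + n₂·d₁)/(d₁·d₂).
n₁·d₂ = 3*s^2 + 10.8*s + 1.05. n₂·d₁ = s + 1.5. Sum = 3*s^2 + 11.8*s + 2.55. d₁·d₂ = s^3 + 5.1*s^2 + 5.75*s + 0.525.
H(s) = (3*s^2 + 11.8*s + 2.55)/(s^3 + 5.1*s^2 + 5.75*s + 0.525)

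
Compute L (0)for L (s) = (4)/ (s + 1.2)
DC gain = L(0) = num(0)/den(0) = 4/1.2 = 3.333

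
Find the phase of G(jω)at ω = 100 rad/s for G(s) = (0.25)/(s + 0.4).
Substitute s = j*100: G(j100) = 9.99984e-06 - 0.00249996j.
∠G(j100) = atan2(Im, Re) = atan2(-0.00249996, 9.99984e-06) = -89.77°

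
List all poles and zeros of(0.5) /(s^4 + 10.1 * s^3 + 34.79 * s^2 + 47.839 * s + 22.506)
Set denominator = 0: s^4 + 10.1*s^3 + 34.79*s^2 + 47.839*s + 22.506 = (s + 1.1)(s + 4.4)(s + 3.1)(s + 1.5) = 0 → Poles: -1.1, -1.5, -3.1, -4.4
Numerator is a nonzero constant (0.5) → Zeros: none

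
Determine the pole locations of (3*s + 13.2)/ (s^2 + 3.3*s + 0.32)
Set denominator = 0: s^2 + 3.3*s + 0.32 = (s + 3.2)(s + 0.1) = 0 → Poles: -0.1, -3.2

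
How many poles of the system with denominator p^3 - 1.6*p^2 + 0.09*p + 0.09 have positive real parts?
p^3 - 1.6*p^2 + 0.09*p + 0.09 = (p - 1.5)(p - 0.3)(p + 0.2). Poles: -0.2, 0.3, 1.5. RHP poles (Re>0): 2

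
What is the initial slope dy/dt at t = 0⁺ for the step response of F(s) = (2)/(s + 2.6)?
IVT: y'(0⁺) = lim_{s→∞} s²·Y(s) = lim_{s→∞} s·F(s).
deg(num) = 0, deg(den) = 1, relative degree = 1, so s·F(s) → (leading num)/(leading den) = 2/1 = 2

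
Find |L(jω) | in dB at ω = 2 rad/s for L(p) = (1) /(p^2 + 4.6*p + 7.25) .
Substitute p = j*2: L(j2) = 0.0341378 - 0.0966361j.
|L(j2)| = sqrt(Re² + Im²) = 0.1025.
20*log₁₀(0.1025) = -19.79 dB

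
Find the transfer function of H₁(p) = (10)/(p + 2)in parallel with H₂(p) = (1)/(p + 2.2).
Parallel: H = H₁ + H₂ = (n₁·d₂ + n₂·d₁)/(d₁·d₂).
n₁·d₂ = 10*p + 22. n₂·d₁ = p + 2. Sum = 11*p + 24. d₁·d₂ = p^2 + 4.2*p + 4.4.
H(p) = (11*p + 24)/(p^2 + 4.2*p + 4.4)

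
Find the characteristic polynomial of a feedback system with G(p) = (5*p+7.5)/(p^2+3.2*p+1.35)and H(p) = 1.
Characteristic poly = G_den * H_den + G_num * H_num = (p^2 + 3.2*p + 1.35) + (5*p + 7.5) = p^2 + 8.2*p + 8.85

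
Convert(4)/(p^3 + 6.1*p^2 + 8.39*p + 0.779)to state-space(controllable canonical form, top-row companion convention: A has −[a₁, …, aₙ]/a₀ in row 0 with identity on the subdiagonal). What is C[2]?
Reachable canonical form: C = numerator coefficients (right-aligned, zero-padded to length n).
num = 4, C = [[0, 0, 4]].
C[2] = 4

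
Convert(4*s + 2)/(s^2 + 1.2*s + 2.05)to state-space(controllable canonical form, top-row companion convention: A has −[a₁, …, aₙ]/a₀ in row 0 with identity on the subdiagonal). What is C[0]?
Reachable canonical form: C = numerator coefficients (right-aligned, zero-padded to length n).
num = 4*s + 2, C = [[4, 2]].
C[0] = 4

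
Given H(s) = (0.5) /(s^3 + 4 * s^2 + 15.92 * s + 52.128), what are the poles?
Set denominator = 0: s^3 + 4*s^2 + 15.92*s + 52.128 = (s + 3.6)(s^2 + 0.4*s + 14.48) = 0 → Poles: -0.2 + 3.8j, -0.2 - 3.8j, -3.6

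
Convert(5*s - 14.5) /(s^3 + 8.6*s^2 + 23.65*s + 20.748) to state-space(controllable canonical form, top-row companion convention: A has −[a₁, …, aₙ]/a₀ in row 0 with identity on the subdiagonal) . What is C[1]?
Reachable canonical form: C = numerator coefficients (right-aligned, zero-padded to length n).
num = 5*s - 14.5, C = [[0, 5, -14.5]].
C[1] = 5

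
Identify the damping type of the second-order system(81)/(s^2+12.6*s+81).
Standard form: ωn²/(s²+2ζωn·s+ωn²) gives ωn=9, ζ=0.7.
Underdamped (ζ = 0.7 < 1)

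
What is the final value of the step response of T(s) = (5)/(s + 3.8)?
FVT: lim_{t→∞} y(t) = lim_{s→0} s*Y(s) where Y(s) = T(s)/s.
= lim_{s→0} T(s) = T(0) = num(0)/den(0) = 5/3.8 = 1.316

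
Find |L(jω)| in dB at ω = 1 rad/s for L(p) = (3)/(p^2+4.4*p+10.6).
Substitute p = j*1: L(j1) = 0.25825 - 0.118364j.
|L(j1)| = sqrt(Re² + Im²) = 0.2841.
20*log₁₀(0.2841) = -10.93 dB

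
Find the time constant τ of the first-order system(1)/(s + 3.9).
First-order system: τ = -1/pole. Pole = -3.9. τ = -1/(-3.9) = 0.2564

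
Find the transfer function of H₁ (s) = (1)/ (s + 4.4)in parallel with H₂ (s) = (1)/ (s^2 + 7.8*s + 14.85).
Parallel: H = H₁ + H₂ = (n₁·d₂ + n₂·d₁)/(d₁·d₂).
n₁·d₂ = s^2 + 7.8*s + 14.85. n₂·d₁ = s + 4.4. Sum = s^2 + 8.8*s + 19.25. d₁·d₂ = s^3 + 12.2*s^2 + 49.17*s + 65.34.
H(s) = (s^2 + 8.8*s + 19.25)/(s^3 + 12.2*s^2 + 49.17*s + 65.34)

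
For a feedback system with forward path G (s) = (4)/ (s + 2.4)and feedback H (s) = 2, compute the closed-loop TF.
Closed-loop T = G/(1+GH).
Numerator: G_num * H_den = 4.
Denominator: G_den * H_den + G_num * H_num = (s + 2.4) + (8) = s + 10.4.
T(s) = (4)/(s + 10.4)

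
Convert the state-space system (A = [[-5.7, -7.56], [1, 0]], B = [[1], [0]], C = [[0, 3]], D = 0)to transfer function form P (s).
P(s) = C(sI - A)⁻¹B + D.
Characteristic polynomial det(sI - A) = s^2 + 5.7*s + 7.56.
Numerator from C·adj(sI-A)·B + D·det(sI-A) = 3.
P(s) = (3)/(s^2 + 5.7*s + 7.56)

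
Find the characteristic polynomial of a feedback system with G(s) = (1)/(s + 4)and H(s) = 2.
Characteristic poly = G_den * H_den + G_num * H_num = (s + 4) + (2) = s + 6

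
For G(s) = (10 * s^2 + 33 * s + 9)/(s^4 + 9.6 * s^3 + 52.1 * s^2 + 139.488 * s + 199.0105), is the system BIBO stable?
Denominator: s^4 + 9.6*s^3 + 52.1*s^2 + 139.488*s + 199.0105 = (s^2 + 4.8*s + 18.01)(s^2 + 4.8*s + 11.05). Poles: -2.4 + 2.3j, -2.4 + 3.5j, -2.4 - 2.3j, -2.4 - 3.5j. All Re(p)<0: Yes (stable)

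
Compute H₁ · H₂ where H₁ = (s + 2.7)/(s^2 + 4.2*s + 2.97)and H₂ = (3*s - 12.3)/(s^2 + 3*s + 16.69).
Series: H = H₁ · H₂ = (n₁·n₂)/(d₁·d₂).
Num: n₁·n₂ = 3*s^2 - 4.2*s - 33.21. Den: d₁·d₂ = s^4 + 7.2*s^3 + 32.26*s^2 + 79.008*s + 49.5693.
H(s) = (3*s^2 - 4.2*s - 33.21)/(s^4 + 7.2*s^3 + 32.26*s^2 + 79.008*s + 49.5693)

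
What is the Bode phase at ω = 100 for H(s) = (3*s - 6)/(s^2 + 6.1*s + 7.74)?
Substitute s = j*100: H(j100) = 0.00242427 - 0.0298752j.
∠H(j100) = atan2(Im, Re) = atan2(-0.0298752, 0.00242427) = -85.36°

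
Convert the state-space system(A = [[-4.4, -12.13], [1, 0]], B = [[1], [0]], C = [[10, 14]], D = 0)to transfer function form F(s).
F(s) = C(sI - A)⁻¹B + D.
Characteristic polynomial det(sI - A) = s^2 + 4.4*s + 12.13.
Numerator from C·adj(sI-A)·B + D·det(sI-A) = 10*s + 14.
F(s) = (10*s + 14)/(s^2 + 4.4*s + 12.13)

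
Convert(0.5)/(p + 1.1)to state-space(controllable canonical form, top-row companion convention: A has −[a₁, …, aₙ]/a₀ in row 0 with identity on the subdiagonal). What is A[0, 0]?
Reachable canonical form for den = p + 1.1: top row of A = -[a₁,a₂,...,aₙ]/a₀, ones on the subdiagonal, zeros elsewhere.
A = [[-1.1]].
A[0,0] = -1.1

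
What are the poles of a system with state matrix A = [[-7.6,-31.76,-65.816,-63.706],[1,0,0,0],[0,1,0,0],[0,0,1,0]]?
Eigenvalues solve det(λI - A) = 0.
Characteristic polynomial: λ^4 + 7.6*λ^3 + 31.76*λ^2 + 65.816*λ + 63.706 = 0.
Factor: (λ^2 + 3.8*λ + 12.02)(λ^2 + 3.8*λ + 5.3) = 0.
Roots: -1.9 + 1.3j, -1.9 + 2.9j, -1.9 - 1.3j, -1.9 - 2.9j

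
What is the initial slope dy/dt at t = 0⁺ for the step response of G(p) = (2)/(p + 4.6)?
IVT: y'(0⁺) = lim_{p→∞} p²·Y(p) = lim_{p→∞} p·G(p).
deg(num) = 0, deg(den) = 1, relative degree = 1, so p·G(p) → (leading num)/(leading den) = 2/1 = 2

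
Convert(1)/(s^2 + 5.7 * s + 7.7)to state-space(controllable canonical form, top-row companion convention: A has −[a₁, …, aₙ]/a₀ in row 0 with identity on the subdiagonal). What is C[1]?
Reachable canonical form: C = numerator coefficients (right-aligned, zero-padded to length n).
num = 1, C = [[0, 1]].
C[1] = 1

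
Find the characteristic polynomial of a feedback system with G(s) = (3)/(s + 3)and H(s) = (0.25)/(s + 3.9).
Characteristic poly = G_den * H_den + G_num * H_num = (s^2 + 6.9*s + 11.7) + (0.75) = s^2 + 6.9*s + 12.45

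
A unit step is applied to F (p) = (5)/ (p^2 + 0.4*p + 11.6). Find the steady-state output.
FVT: lim_{t→∞} y(t) = lim_{p→0} p*Y(p) where Y(p) = F(p)/p.
= lim_{p→0} F(p) = F(0) = num(0)/den(0) = 5/11.6 = 0.431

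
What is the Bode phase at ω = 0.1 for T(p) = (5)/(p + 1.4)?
Substitute p = j*0.1: T(j0.1) = 3.5533 - 0.253807j.
∠T(j0.1) = atan2(Im, Re) = atan2(-0.253807, 3.5533) = -4.09°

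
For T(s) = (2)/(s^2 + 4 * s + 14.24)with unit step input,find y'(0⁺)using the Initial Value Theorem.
IVT: y'(0⁺) = lim_{s→∞} s²·Y(s) = lim_{s→∞} s·T(s).
deg(num) = 0, deg(den) = 2, relative degree = 2 ≥ 2, so s·T(s) → 0. Initial slope = 0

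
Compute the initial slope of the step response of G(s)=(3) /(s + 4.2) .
IVT: y'(0⁺) = lim_{s→∞} s²·Y(s) = lim_{s→∞} s·G(s).
deg(num) = 0, deg(den) = 1, relative degree = 1, so s·G(s) → (leading num)/(leading den) = 3/1 = 3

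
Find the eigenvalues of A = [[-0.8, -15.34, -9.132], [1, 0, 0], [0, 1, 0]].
Eigenvalues solve det(λI - A) = 0.
Characteristic polynomial: λ^3 + 0.8*λ^2 + 15.34*λ + 9.132 = 0.
Factor: (λ + 0.6)(λ^2 + 0.2*λ + 15.22) = 0.
Roots: -0.1 + 3.9j, -0.1 - 3.9j, -0.6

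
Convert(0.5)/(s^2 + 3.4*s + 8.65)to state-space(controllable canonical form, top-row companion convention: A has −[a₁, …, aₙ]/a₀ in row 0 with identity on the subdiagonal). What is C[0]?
Reachable canonical form: C = numerator coefficients (right-aligned, zero-padded to length n).
num = 0.5, C = [[0, 0.5]].
C[0] = 0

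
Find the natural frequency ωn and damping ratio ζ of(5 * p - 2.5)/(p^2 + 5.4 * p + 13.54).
Underdamped: complex pole -2.7 + 2.5j. ωn = |pole| = 3.68, ζ = -Re(pole)/ωn = 0.7338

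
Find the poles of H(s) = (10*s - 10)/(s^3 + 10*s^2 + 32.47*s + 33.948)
Set denominator = 0: s^3 + 10*s^2 + 32.47*s + 33.948 = (s + 3.6)(s + 2.3)(s + 4.1) = 0 → Poles: -2.3, -3.6, -4.1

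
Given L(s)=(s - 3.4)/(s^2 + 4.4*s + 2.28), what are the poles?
Set denominator = 0: s^2 + 4.4*s + 2.28 = (s + 3.8)(s + 0.6) = 0 → Poles: -0.6, -3.8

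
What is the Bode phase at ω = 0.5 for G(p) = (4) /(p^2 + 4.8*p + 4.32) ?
Substitute p = j*0.5: G(j0.5) = 0.729231 - 0.430013j.
∠G(j0.5) = atan2(Im, Re) = atan2(-0.430013, 0.729231) = -30.53°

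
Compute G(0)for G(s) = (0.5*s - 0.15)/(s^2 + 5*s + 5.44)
DC gain = G(0) = num(0)/den(0) = -0.15/5.44 = -0.02757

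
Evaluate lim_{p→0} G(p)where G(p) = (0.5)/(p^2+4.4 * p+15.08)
DC gain = G(0) = num(0)/den(0) = 0.5/15.08 = 0.03316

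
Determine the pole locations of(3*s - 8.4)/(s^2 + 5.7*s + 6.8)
Set denominator = 0: s^2 + 5.7*s + 6.8 = (s + 1.7)(s + 4) = 0 → Poles: -1.7, -4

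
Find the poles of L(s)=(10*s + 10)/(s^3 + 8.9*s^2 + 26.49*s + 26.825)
Set denominator = 0: s^3 + 8.9*s^2 + 26.49*s + 26.825 = (s + 3.7)(s^2 + 5.2*s + 7.25) = 0 → Poles: -2.6 + 0.7j, -2.6 - 0.7j, -3.7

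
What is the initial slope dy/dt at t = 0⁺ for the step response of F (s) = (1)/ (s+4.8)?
IVT: y'(0⁺) = lim_{s→∞} s²·Y(s) = lim_{s→∞} s·F(s).
deg(num) = 0, deg(den) = 1, relative degree = 1, so s·F(s) → (leading num)/(leading den) = 1/1 = 1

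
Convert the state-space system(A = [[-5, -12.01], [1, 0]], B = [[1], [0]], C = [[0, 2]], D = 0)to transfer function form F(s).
F(s) = C(sI - A)⁻¹B + D.
Characteristic polynomial det(sI - A) = s^2 + 5*s + 12.01.
Numerator from C·adj(sI-A)·B + D·det(sI-A) = 2.
F(s) = (2)/(s^2 + 5*s + 12.01)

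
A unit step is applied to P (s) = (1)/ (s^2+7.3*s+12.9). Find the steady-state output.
FVT: lim_{t→∞} y(t) = lim_{s→0} s*Y(s) where Y(s) = P(s)/s.
= lim_{s→0} P(s) = P(0) = num(0)/den(0) = 1/12.9 = 0.07752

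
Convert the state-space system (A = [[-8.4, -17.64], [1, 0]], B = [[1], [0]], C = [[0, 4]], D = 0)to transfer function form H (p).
H(p) = C(pI - A)⁻¹B + D.
Characteristic polynomial det(pI - A) = p^2 + 8.4*p + 17.64.
Numerator from C·adj(pI-A)·B + D·det(pI-A) = 4.
H(p) = (4)/(p^2 + 8.4*p + 17.64)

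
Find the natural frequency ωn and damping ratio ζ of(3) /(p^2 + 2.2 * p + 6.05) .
Underdamped: complex pole -1.1 + 2.2j. ωn = |pole| = 2.46, ζ = -Re(pole)/ωn = 0.4472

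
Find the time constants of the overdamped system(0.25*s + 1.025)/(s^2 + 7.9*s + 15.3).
Overdamped: real poles at -3.4, -4.5. τ = -1/pole → τ₁ = 0.2941, τ₂ = 0.2222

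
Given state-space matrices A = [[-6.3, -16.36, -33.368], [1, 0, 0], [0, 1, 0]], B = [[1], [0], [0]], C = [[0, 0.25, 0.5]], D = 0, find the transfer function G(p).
G(p) = C(pI - A)⁻¹B + D.
Characteristic polynomial det(pI - A) = p^3 + 6.3*p^2 + 16.36*p + 33.368.
Numerator from C·adj(pI-A)·B + D·det(pI-A) = 0.25*p + 0.5.
G(p) = (0.25*p + 0.5)/(p^3 + 6.3*p^2 + 16.36*p + 33.368)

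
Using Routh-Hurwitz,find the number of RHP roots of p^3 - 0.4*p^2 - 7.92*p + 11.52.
Routh array:
p^3: [1, -7.92]; p^2: [-0.4, 11.52]; p^1: [20.88]; p^0: [11.52]
First column: [1, -0.4, 20.88, 11.52]. Sign changes = RHP roots = 2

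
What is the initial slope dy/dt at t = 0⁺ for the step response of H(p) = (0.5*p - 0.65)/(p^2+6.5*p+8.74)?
IVT: y'(0⁺) = lim_{p→∞} p²·Y(p) = lim_{p→∞} p·H(p).
deg(num) = 1, deg(den) = 2, relative degree = 1, so p·H(p) → (leading num)/(leading den) = 0.5/1 = 0.5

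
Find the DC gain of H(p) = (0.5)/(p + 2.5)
DC gain = H(0) = num(0)/den(0) = 0.5/2.5 = 0.2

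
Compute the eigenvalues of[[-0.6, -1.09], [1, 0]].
Eigenvalues solve det(λI - A) = 0.
Characteristic polynomial: λ^2 + 0.6*λ + 1.09 = 0.
Roots: -0.3 + 1j, -0.3 - 1j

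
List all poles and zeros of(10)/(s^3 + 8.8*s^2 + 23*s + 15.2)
Set denominator = 0: s^3 + 8.8*s^2 + 23*s + 15.2 = (s + 3.8)(s + 1)(s + 4) = 0 → Poles: -1, -3.8, -4
Numerator is a nonzero constant (10) → Zeros: none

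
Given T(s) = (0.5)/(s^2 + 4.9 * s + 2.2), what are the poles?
Set denominator = 0: s^2 + 4.9*s + 2.2 = (s + 0.5)(s + 4.4) = 0 → Poles: -0.5, -4.4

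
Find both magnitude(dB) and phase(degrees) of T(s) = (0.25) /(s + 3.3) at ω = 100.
Substitute s = j*100: T(j100) = 8.24103e-05 - 0.00249728j.
|T| = 20*log₁₀(sqrt(Re²+Im²)) = -52.05 dB.
∠T = atan2(Im, Re) = -88.11°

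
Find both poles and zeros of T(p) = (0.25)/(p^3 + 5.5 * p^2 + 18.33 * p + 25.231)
Set denominator = 0: p^3 + 5.5*p^2 + 18.33*p + 25.231 = (p + 2.3)(p^2 + 3.2*p + 10.97) = 0 → Poles: -1.6 + 2.9j, -1.6 - 2.9j, -2.3
Numerator is a nonzero constant (0.25) → Zeros: none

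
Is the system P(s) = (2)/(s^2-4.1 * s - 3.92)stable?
Denominator: s^2 - 4.1*s - 3.92 = (s - 4.9)(s + 0.8). Poles: -0.8, 4.9. All Re(p)<0: No (unstable)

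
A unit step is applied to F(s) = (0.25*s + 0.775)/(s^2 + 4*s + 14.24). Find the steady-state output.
FVT: lim_{t→∞} y(t) = lim_{s→0} s*Y(s) where Y(s) = F(s)/s.
= lim_{s→0} F(s) = F(0) = num(0)/den(0) = 0.775/14.24 = 0.05442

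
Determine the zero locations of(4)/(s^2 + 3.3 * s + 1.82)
Numerator is a nonzero constant (4) → Zeros: none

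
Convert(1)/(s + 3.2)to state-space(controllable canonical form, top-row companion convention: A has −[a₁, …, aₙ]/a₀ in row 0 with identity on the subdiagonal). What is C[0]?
Reachable canonical form: C = numerator coefficients (right-aligned, zero-padded to length n).
num = 1, C = [[1]].
C[0] = 1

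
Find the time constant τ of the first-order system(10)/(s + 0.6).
First-order system: τ = -1/pole. Pole = -0.6. τ = -1/(-0.6) = 1.667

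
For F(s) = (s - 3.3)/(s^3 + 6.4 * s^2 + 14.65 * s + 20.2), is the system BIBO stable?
Denominator: s^3 + 6.4*s^2 + 14.65*s + 20.2 = (s + 4)(s^2 + 2.4*s + 5.05). Poles: -1.2 + 1.9j, -1.2 - 1.9j, -4. All Re(p)<0: Yes (stable)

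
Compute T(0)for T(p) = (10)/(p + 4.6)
DC gain = T(0) = num(0)/den(0) = 10/4.6 = 2.174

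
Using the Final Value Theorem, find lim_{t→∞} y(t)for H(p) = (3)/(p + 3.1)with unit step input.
FVT: lim_{t→∞} y(t) = lim_{p→0} p*Y(p) where Y(p) = H(p)/p.
= lim_{p→0} H(p) = H(0) = num(0)/den(0) = 3/3.1 = 0.9677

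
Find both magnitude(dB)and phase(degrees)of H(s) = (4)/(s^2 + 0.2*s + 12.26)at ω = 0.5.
Substitute s = j*0.5: H(j0.5) = 0.333033 - 0.00277296j.
|H| = 20*log₁₀(sqrt(Re²+Im²)) = -9.55 dB.
∠H = atan2(Im, Re) = -0.48°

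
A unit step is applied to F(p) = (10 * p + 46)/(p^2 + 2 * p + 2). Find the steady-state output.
FVT: lim_{t→∞} y(t) = lim_{p→0} p*Y(p) where Y(p) = F(p)/p.
= lim_{p→0} F(p) = F(0) = num(0)/den(0) = 46/2 = 23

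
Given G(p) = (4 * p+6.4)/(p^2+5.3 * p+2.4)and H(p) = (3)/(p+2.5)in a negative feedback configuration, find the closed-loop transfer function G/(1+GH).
Closed-loop T = G/(1+GH).
Numerator: G_num * H_den = 4*p^2 + 16.4*p + 16.
Denominator: G_den * H_den + G_num * H_num = (p^3 + 7.8*p^2 + 15.65*p + 6) + (12*p + 19.2) = p^3 + 7.8*p^2 + 27.65*p + 25.2.
T(p) = (4*p^2 + 16.4*p + 16)/(p^3 + 7.8*p^2 + 27.65*p + 25.2)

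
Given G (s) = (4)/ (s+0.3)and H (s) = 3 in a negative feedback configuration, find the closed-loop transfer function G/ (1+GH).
Closed-loop T = G/(1+GH).
Numerator: G_num * H_den = 4.
Denominator: G_den * H_den + G_num * H_num = (s + 0.3) + (12) = s + 12.3.
T(s) = (4)/(s + 12.3)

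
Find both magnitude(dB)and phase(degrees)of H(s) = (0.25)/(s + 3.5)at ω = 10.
Substitute s = j*10: H(j10) = 0.0077951 - 0.0222717j.
|H| = 20*log₁₀(sqrt(Re²+Im²)) = -32.54 dB.
∠H = atan2(Im, Re) = -70.71°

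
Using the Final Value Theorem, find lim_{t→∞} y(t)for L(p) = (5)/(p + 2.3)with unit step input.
FVT: lim_{t→∞} y(t) = lim_{p→0} p*Y(p) where Y(p) = L(p)/p.
= lim_{p→0} L(p) = L(0) = num(0)/den(0) = 5/2.3 = 2.174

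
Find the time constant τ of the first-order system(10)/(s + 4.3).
First-order system: τ = -1/pole. Pole = -4.3. τ = -1/(-4.3) = 0.2326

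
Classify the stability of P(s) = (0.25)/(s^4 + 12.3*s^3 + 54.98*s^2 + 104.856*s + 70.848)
Denominator: s^4 + 12.3*s^3 + 54.98*s^2 + 104.856*s + 70.848 = (s + 3)(s + 4.1)(s + 3.6)(s + 1.6). Poles: -1.6, -3, -3.6, -4.1. Stable (all poles in LHP)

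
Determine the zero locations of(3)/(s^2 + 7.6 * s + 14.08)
Numerator is a nonzero constant (3) → Zeros: none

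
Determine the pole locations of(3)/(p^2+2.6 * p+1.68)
Set denominator = 0: p^2 + 2.6*p + 1.68 = (p + 1.4)(p + 1.2) = 0 → Poles: -1.2, -1.4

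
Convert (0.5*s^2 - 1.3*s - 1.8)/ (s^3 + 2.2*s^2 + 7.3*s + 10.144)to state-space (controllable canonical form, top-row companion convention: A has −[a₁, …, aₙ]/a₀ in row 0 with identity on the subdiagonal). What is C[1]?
Reachable canonical form: C = numerator coefficients (right-aligned, zero-padded to length n).
num = 0.5*s^2 - 1.3*s - 1.8, C = [[0.5, -1.3, -1.8]].
C[1] = -1.3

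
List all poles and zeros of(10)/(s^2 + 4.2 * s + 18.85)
Set denominator = 0: s^2 + 4.2*s + 18.85 = 0 → Poles: -2.1 + 3.8j, -2.1 - 3.8j
Numerator is a nonzero constant (10) → Zeros: none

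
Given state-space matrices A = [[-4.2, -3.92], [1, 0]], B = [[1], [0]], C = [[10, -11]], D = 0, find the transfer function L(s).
L(s) = C(sI - A)⁻¹B + D.
Characteristic polynomial det(sI - A) = s^2 + 4.2*s + 3.92.
Numerator from C·adj(sI-A)·B + D·det(sI-A) = 10*s - 11.
L(s) = (10*s - 11)/(s^2 + 4.2*s + 3.92)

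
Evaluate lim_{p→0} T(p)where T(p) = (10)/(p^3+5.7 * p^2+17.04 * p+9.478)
DC gain = T(0) = num(0)/den(0) = 10/9.478 = 1.055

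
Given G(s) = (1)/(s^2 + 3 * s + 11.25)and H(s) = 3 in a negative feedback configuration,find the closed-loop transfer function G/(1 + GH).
Closed-loop T = G/(1+GH).
Numerator: G_num * H_den = 1.
Denominator: G_den * H_den + G_num * H_num = (s^2 + 3*s + 11.25) + (3) = s^2 + 3*s + 14.25.
T(s) = (1)/(s^2 + 3*s + 14.25)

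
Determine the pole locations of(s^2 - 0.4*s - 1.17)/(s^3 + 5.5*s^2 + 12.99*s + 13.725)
Set denominator = 0: s^3 + 5.5*s^2 + 12.99*s + 13.725 = (s + 2.5)(s^2 + 3*s + 5.49) = 0 → Poles: -1.5 + 1.8j, -1.5 - 1.8j, -2.5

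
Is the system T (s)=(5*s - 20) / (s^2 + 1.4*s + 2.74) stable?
Denominator: s^2 + 1.4*s + 2.74. Poles: -0.7 + 1.5j, -0.7 - 1.5j. All Re(p)<0: Yes (stable)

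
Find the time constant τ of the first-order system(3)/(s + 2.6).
First-order system: τ = -1/pole. Pole = -2.6. τ = -1/(-2.6) = 0.3846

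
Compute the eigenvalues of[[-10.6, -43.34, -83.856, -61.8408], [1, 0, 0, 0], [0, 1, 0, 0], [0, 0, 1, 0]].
Eigenvalues solve det(λI - A) = 0.
Characteristic polynomial: λ^4 + 10.6*λ^3 + 43.34*λ^2 + 83.856*λ + 61.8408 = 0.
Factor: (λ + 1.8)(λ + 4.2)(λ^2 + 4.6*λ + 8.18) = 0.
Roots: -1.8, -2.3 + 1.7j, -2.3 - 1.7j, -4.2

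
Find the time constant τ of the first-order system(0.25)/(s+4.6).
First-order system: τ = -1/pole. Pole = -4.6. τ = -1/(-4.6) = 0.2174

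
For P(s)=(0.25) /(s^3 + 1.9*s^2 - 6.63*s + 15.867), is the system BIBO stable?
Denominator: s^3 + 1.9*s^2 - 6.63*s + 15.867 = (s + 4.3)(s^2 - 2.4*s + 3.69). Poles: -4.3, 1.2 + 1.5j, 1.2 - 1.5j. All Re(p)<0: No (unstable)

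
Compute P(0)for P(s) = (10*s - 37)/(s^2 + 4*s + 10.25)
DC gain = P(0) = num(0)/den(0) = -37/10.25 = -3.61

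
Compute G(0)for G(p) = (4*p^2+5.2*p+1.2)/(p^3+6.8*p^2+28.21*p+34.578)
DC gain = G(0) = num(0)/den(0) = 1.2/34.578 = 0.0347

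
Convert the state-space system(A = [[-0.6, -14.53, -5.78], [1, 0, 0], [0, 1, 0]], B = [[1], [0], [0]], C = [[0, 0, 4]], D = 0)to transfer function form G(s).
G(s) = C(sI - A)⁻¹B + D.
Characteristic polynomial det(sI - A) = s^3 + 0.6*s^2 + 14.53*s + 5.78.
Numerator from C·adj(sI-A)·B + D·det(sI-A) = 4.
G(s) = (4)/(s^3 + 0.6*s^2 + 14.53*s + 5.78)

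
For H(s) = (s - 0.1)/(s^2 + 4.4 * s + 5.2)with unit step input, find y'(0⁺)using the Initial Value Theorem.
IVT: y'(0⁺) = lim_{s→∞} s²·Y(s) = lim_{s→∞} s·H(s).
deg(num) = 1, deg(den) = 2, relative degree = 1, so s·H(s) → (leading num)/(leading den) = 1/1 = 1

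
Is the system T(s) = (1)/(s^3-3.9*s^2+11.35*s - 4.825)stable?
Denominator: s^3 - 3.9*s^2 + 11.35*s - 4.825 = (s - 0.5)(s^2 - 3.4*s + 9.65). Poles: 0.5, 1.7 + 2.6j, 1.7 - 2.6j. All Re(p)<0: No (unstable)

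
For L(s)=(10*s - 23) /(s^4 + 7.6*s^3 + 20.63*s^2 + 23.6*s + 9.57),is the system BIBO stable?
Denominator: s^4 + 7.6*s^3 + 20.63*s^2 + 23.6*s + 9.57 = (s + 2.9)(s + 1.5)(s + 2.2)(s + 1). Poles: -1, -1.5, -2.2, -2.9. All Re(p)<0: Yes (stable)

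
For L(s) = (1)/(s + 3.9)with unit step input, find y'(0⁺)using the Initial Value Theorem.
IVT: y'(0⁺) = lim_{s→∞} s²·Y(s) = lim_{s→∞} s·L(s).
deg(num) = 0, deg(den) = 1, relative degree = 1, so s·L(s) → (leading num)/(leading den) = 1/1 = 1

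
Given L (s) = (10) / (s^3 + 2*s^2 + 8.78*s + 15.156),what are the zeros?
Numerator is a nonzero constant (10) → Zeros: none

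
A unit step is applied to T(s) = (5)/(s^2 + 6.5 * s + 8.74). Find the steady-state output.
FVT: lim_{t→∞} y(t) = lim_{s→0} s*Y(s) where Y(s) = T(s)/s.
= lim_{s→0} T(s) = T(0) = num(0)/den(0) = 5/8.74 = 0.5721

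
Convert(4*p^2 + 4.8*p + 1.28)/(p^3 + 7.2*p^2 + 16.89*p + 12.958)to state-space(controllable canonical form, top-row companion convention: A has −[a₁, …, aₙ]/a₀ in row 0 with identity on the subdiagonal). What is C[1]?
Reachable canonical form: C = numerator coefficients (right-aligned, zero-padded to length n).
num = 4*p^2 + 4.8*p + 1.28, C = [[4, 4.8, 1.28]].
C[1] = 4.8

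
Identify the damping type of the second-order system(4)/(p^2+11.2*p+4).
Standard form: ωn²/(p²+2ζωn·p+ωn²) gives ωn=2, ζ=2.8.
Overdamped (ζ = 2.8 > 1)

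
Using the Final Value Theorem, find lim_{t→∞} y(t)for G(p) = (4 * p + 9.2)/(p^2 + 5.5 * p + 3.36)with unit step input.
FVT: lim_{t→∞} y(t) = lim_{p→0} p*Y(p) where Y(p) = G(p)/p.
= lim_{p→0} G(p) = G(0) = num(0)/den(0) = 9.2/3.36 = 2.738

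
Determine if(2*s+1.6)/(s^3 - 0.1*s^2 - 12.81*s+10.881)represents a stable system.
Denominator: s^3 - 0.1*s^2 - 12.81*s + 10.881 = (s - 3.1)(s + 3.9)(s - 0.9). Poles: -3.9, 0.9, 3.1. All Re(p)<0: No (unstable)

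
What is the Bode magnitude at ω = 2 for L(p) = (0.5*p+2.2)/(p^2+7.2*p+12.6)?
Substitute p = j*2: L(j2) = 0.118442 - 0.0820418j.
|L(j2)| = sqrt(Re² + Im²) = 0.1441.
20*log₁₀(0.1441) = -16.83 dB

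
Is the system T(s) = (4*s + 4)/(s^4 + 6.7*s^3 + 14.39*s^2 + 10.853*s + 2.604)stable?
Denominator: s^4 + 6.7*s^3 + 14.39*s^2 + 10.853*s + 2.604 = (s + 3.1)(s + 0.7)(s + 2.4)(s + 0.5). Poles: -0.5, -0.7, -2.4, -3.1. All Re(p)<0: Yes (stable)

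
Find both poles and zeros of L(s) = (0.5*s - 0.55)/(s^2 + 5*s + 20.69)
Set denominator = 0: s^2 + 5*s + 20.69 = 0 → Poles: -2.5 + 3.8j, -2.5 - 3.8j
Set numerator = 0: 0.5*s - 0.55 = 0 → Zeros: 1.1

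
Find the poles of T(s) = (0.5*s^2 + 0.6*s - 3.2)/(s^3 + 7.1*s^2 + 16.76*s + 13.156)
Set denominator = 0: s^3 + 7.1*s^2 + 16.76*s + 13.156 = (s + 2.6)(s + 2.3)(s + 2.2) = 0 → Poles: -2.2, -2.3, -2.6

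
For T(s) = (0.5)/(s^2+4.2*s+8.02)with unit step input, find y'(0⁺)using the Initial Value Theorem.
IVT: y'(0⁺) = lim_{s→∞} s²·Y(s) = lim_{s→∞} s·T(s).
deg(num) = 0, deg(den) = 2, relative degree = 2 ≥ 2, so s·T(s) → 0. Initial slope = 0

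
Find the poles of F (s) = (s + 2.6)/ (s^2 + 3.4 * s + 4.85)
Set denominator = 0: s^2 + 3.4*s + 4.85 = 0 → Poles: -1.7 + 1.4j, -1.7 - 1.4j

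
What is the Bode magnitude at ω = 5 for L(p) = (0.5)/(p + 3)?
Substitute p = j*5: L(j5) = 0.0441176 - 0.0735294j.
|L(j5)| = sqrt(Re² + Im²) = 0.08575.
20*log₁₀(0.08575) = -21.34 dB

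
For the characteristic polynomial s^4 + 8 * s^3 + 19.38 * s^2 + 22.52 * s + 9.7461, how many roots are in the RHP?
s^4 + 8*s^3 + 19.38*s^2 + 22.52*s + 9.7461 = (s + 0.9)(s + 4.9)(s^2 + 2.2*s + 2.21). Poles: -0.9, -1.1 + 1j, -1.1 - 1j, -4.9. RHP poles (Re>0): 0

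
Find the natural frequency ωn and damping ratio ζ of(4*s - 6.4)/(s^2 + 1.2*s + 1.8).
Underdamped: complex pole -0.6 + 1.2j. ωn = |pole| = 1.342, ζ = -Re(pole)/ωn = 0.4472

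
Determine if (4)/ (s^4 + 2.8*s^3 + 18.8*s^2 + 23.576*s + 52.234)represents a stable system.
Denominator: s^4 + 2.8*s^3 + 18.8*s^2 + 23.576*s + 52.234 = (s^2 + 1.4*s + 12.74)(s^2 + 1.4*s + 4.1). Poles: -0.7 + 1.9j, -0.7 + 3.5j, -0.7 - 1.9j, -0.7 - 3.5j. All Re(p)<0: Yes (stable)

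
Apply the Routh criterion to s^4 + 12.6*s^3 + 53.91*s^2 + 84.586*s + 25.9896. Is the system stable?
Routh array:
s^4: [1, 53.91, 25.9896]; s^3: [12.6, 84.586]; s^2: [47.1968, 25.9896]; s^1: [77.6476]; s^0: [25.9896]
First column: [1, 12.6, 47.1968, 77.6476, 25.9896]. Sign changes = 0.
Yes, stable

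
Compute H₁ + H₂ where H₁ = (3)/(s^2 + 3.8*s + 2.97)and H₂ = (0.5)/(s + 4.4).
Parallel: H = H₁ + H₂ = (n₁·d₂ + n₂·d₁)/(d₁·d₂).
n₁·d₂ = 3*s + 13.2. n₂·d₁ = 0.5*s^2 + 1.9*s + 1.485. Sum = 0.5*s^2 + 4.9*s + 14.685. d₁·d₂ = s^3 + 8.2*s^2 + 19.69*s + 13.068.
H(s) = (0.5*s^2 + 4.9*s + 14.685)/(s^3 + 8.2*s^2 + 19.69*s + 13.068)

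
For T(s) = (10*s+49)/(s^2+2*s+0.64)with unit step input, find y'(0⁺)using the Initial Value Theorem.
IVT: y'(0⁺) = lim_{s→∞} s²·Y(s) = lim_{s→∞} s·T(s).
deg(num) = 1, deg(den) = 2, relative degree = 1, so s·T(s) → (leading num)/(leading den) = 10/1 = 10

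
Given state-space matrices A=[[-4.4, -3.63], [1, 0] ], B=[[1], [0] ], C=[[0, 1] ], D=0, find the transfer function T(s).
T(s) = C(sI - A)⁻¹B + D.
Characteristic polynomial det(sI - A) = s^2 + 4.4*s + 3.63.
Numerator from C·adj(sI-A)·B + D·det(sI-A) = 1.
T(s) = (1)/(s^2 + 4.4*s + 3.63)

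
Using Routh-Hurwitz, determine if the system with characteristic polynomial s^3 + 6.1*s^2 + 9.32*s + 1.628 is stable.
Routh array:
s^3: [1, 9.32]; s^2: [6.1, 1.628]; s^1: [9.05311]; s^0: [1.628]
First column: [1, 6.1, 9.05311, 1.628]. Sign changes = 0.
Yes, stable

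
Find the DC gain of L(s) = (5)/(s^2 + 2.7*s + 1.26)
DC gain = L(0) = num(0)/den(0) = 5/1.26 = 3.968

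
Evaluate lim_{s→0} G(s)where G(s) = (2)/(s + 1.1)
DC gain = G(0) = num(0)/den(0) = 2/1.1 = 1.818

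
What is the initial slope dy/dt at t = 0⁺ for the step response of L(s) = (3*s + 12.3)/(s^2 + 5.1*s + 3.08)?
IVT: y'(0⁺) = lim_{s→∞} s²·Y(s) = lim_{s→∞} s·L(s).
deg(num) = 1, deg(den) = 2, relative degree = 1, so s·L(s) → (leading num)/(leading den) = 3/1 = 3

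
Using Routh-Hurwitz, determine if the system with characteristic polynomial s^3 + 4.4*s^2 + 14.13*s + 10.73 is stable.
Routh array:
s^3: [1, 14.13]; s^2: [4.4, 10.73]; s^1: [11.6914]; s^0: [10.73]
First column: [1, 4.4, 11.6914, 10.73]. Sign changes = 0.
Yes, stable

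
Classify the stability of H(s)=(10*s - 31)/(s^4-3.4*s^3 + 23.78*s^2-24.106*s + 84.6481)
Denominator: s^4 - 3.4*s^3 + 23.78*s^2 - 24.106*s + 84.6481 = (s^2 - 2.8*s + 17.17)(s^2 - 0.6*s + 4.93). Poles: 0.3 + 2.2j, 0.3 - 2.2j, 1.4 + 3.9j, 1.4 - 3.9j. Unstable (4 pole(s) in RHP)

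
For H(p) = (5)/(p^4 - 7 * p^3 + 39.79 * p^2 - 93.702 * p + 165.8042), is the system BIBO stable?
Denominator: p^4 - 7*p^3 + 39.79*p^2 - 93.702*p + 165.8042 = (p^2 - 3.2*p + 8.81)(p^2 - 3.8*p + 18.82). Poles: 1.6 + 2.5j, 1.6 - 2.5j, 1.9 + 3.9j, 1.9 - 3.9j. All Re(p)<0: No (unstable)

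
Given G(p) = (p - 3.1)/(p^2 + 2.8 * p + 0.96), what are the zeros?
Set numerator = 0: p - 3.1 = 0 → Zeros: 3.1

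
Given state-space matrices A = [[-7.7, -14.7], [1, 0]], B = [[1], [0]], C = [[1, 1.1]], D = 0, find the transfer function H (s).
H(s) = C(sI - A)⁻¹B + D.
Characteristic polynomial det(sI - A) = s^2 + 7.7*s + 14.7.
Numerator from C·adj(sI-A)·B + D·det(sI-A) = s + 1.1.
H(s) = (s + 1.1)/(s^2 + 7.7*s + 14.7)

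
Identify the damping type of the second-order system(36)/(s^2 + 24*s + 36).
Standard form: ωn²/(s²+2ζωn·s+ωn²) gives ωn=6, ζ=2.
Overdamped (ζ = 2 > 1)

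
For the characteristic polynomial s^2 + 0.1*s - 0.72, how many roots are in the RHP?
s^2 + 0.1*s - 0.72 = (s - 0.8)(s + 0.9). Poles: -0.9, 0.8. RHP poles (Re>0): 1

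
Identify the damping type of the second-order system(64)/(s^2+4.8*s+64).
Standard form: ωn²/(s²+2ζωn·s+ωn²) gives ωn=8, ζ=0.3.
Underdamped (ζ = 0.3 < 1)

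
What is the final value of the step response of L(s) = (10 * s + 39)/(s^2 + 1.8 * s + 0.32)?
FVT: lim_{t→∞} y(t) = lim_{s→0} s*Y(s) where Y(s) = L(s)/s.
= lim_{s→0} L(s) = L(0) = num(0)/den(0) = 39/0.32 = 121.9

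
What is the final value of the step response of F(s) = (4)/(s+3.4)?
FVT: lim_{t→∞} y(t) = lim_{s→0} s*Y(s) where Y(s) = F(s)/s.
= lim_{s→0} F(s) = F(0) = num(0)/den(0) = 4/3.4 = 1.176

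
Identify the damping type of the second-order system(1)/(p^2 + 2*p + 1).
Standard form: ωn²/(p²+2ζωn·p+ωn²) gives ωn=1, ζ=1.
Critically damped (ζ = 1)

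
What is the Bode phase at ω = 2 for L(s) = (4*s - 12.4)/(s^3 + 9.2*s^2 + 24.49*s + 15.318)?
Substitute s = j*2: L(j2) = 0.277563 + 0.157086j.
∠L(j2) = atan2(Im, Re) = atan2(0.157086, 0.277563) = 29.51°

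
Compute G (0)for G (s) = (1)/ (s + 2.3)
DC gain = G(0) = num(0)/den(0) = 1/2.3 = 0.4348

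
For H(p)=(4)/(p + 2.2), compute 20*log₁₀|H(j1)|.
Substitute p = j*1: H(j1) = 1.50685 - 0.684932j.
|H(j1)| = sqrt(Re² + Im²) = 1.655.
20*log₁₀(1.655) = 4.38 dB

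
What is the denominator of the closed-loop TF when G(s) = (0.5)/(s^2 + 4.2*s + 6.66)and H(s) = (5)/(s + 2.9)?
Characteristic poly = G_den * H_den + G_num * H_num = (s^3 + 7.1*s^2 + 18.84*s + 19.314) + (2.5) = s^3 + 7.1*s^2 + 18.84*s + 21.814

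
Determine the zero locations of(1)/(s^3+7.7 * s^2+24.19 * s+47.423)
Numerator is a nonzero constant (1) → Zeros: none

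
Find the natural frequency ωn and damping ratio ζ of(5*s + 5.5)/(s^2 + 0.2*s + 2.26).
Underdamped: complex pole -0.1 + 1.5j. ωn = |pole| = 1.503, ζ = -Re(pole)/ωn = 0.06652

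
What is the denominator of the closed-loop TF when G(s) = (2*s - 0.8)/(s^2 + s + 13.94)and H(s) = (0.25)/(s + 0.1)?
Characteristic poly = G_den * H_den + G_num * H_num = (s^3 + 1.1*s^2 + 14.04*s + 1.394) + (0.5*s - 0.2) = s^3 + 1.1*s^2 + 14.54*s + 1.194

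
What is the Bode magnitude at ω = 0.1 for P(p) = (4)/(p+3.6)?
Substitute p = j*0.1: P(j0.1) = 1.11025 - 0.0308404j.
|P(j0.1)| = sqrt(Re² + Im²) = 1.111.
20*log₁₀(1.111) = 0.91 dB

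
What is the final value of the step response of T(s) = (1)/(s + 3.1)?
FVT: lim_{t→∞} y(t) = lim_{s→0} s*Y(s) where Y(s) = T(s)/s.
= lim_{s→0} T(s) = T(0) = num(0)/den(0) = 1/3.1 = 0.3226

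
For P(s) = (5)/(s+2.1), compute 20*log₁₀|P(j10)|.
Substitute s = j*10: P(j10) = 0.100565 - 0.478881j.
|P(j10)| = sqrt(Re² + Im²) = 0.4893.
20*log₁₀(0.4893) = -6.21 dB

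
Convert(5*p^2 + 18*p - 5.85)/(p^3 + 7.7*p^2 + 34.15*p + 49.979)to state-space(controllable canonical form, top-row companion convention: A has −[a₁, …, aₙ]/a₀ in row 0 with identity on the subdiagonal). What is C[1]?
Reachable canonical form: C = numerator coefficients (right-aligned, zero-padded to length n).
num = 5*p^2 + 18*p - 5.85, C = [[5, 18, -5.85]].
C[1] = 18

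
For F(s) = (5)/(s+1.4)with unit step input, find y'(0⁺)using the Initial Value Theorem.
IVT: y'(0⁺) = lim_{s→∞} s²·Y(s) = lim_{s→∞} s·F(s).
deg(num) = 0, deg(den) = 1, relative degree = 1, so s·F(s) → (leading num)/(leading den) = 5/1 = 5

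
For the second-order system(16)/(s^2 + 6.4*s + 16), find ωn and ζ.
Standard form: ωn²/(s²+2ζωn·s+ωn²).
const=16=ωn² → ωn=4, s coeff=6.4=2ζωn → ζ=0.8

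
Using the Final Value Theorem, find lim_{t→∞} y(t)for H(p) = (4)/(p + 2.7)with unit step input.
FVT: lim_{t→∞} y(t) = lim_{p→0} p*Y(p) where Y(p) = H(p)/p.
= lim_{p→0} H(p) = H(0) = num(0)/den(0) = 4/2.7 = 1.481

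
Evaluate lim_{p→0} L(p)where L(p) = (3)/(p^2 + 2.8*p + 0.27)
DC gain = L(0) = num(0)/den(0) = 3/0.27 = 11.11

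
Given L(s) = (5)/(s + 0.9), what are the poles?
Set denominator = 0: s + 0.9 = 0 → Poles: -0.9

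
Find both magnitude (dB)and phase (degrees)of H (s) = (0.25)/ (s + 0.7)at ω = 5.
Substitute s = j*5: H(j5) = 0.00686544 - 0.0490388j.
|H| = 20*log₁₀(sqrt(Re²+Im²)) = -26.10 dB.
∠H = atan2(Im, Re) = -82.03°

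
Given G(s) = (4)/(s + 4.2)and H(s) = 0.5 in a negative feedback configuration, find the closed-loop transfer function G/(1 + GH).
Closed-loop T = G/(1+GH).
Numerator: G_num * H_den = 4.
Denominator: G_den * H_den + G_num * H_num = (s + 4.2) + (2) = s + 6.2.
T(s) = (4)/(s + 6.2)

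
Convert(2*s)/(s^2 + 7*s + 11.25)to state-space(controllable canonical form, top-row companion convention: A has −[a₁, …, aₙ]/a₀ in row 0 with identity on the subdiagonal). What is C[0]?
Reachable canonical form: C = numerator coefficients (right-aligned, zero-padded to length n).
num = 2*s, C = [[2, 0]].
C[0] = 2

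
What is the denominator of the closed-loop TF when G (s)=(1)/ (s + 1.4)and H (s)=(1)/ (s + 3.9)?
Characteristic poly = G_den * H_den + G_num * H_num = (s^2 + 5.3*s + 5.46) + (1) = s^2 + 5.3*s + 6.46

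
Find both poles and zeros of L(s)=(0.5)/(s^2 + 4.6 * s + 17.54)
Set denominator = 0: s^2 + 4.6*s + 17.54 = 0 → Poles: -2.3 + 3.5j, -2.3 - 3.5j
Numerator is a nonzero constant (0.5) → Zeros: none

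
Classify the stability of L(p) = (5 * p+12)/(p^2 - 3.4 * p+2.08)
Denominator: p^2 - 3.4*p + 2.08 = (p - 2.6)(p - 0.8). Poles: 0.8, 2.6. Unstable (2 pole(s) in RHP)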